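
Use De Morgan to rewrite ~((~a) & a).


De Morgan: the negation of a conjunction is the disjunction of the negations.
Distribute ~ across &, flipping it to |, and negate each literal.

a | (~a)


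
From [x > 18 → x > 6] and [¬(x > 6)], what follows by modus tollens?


Modus tollens: from (P → Q) and ¬Q, infer ¬P.
Q = 'x > 6' is denied; since P → Q, P must also fail.

Not (x > 18).


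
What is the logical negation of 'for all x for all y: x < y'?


Negation flips each quantifier (∀↔∃) and negates the inner predicate.
¬(for all x for all y: φ) = there exists x there exists y: ¬φ.

there exists x there exists y: NOT(x < y)


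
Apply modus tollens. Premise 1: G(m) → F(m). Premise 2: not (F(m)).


Modus tollens: from (P → Q) and ¬Q, infer ¬P.
Q = 'F(m)' is denied; since P → Q, P must also fail.

Not (G(m)).


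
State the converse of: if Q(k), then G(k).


The converse of (P → Q) is (Q → P). It is not in general equivalent to the original.
Here P = 'Q(k)' and Q = 'G(k)'.

If G(k), then Q(k).


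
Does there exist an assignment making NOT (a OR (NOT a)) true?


Check all 2 assignments over {a}:
a | φ
-----
F | F
T | F
No assignment makes the formula true.

Unsatisfiable.


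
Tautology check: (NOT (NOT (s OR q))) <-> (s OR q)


Build the truth table over {q, s}:
q | s | φ
---------
F | F | T
T | F | T
F | T | T
T | T | T
Every row evaluates to true.

Yes, it is a tautology.


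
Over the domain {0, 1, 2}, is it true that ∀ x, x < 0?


Evaluate the predicate on each element: 0:F, 1:F, 2:F.
Counterexample x = 0 fails the predicate.

F


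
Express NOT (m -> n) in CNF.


Step 1: Rewrite m → n as ¬m ∨ n.
Step 2: Negate: ¬(¬m ∨ n) = m ∧ ¬n (De Morgan + double negation).

m AND (NOT n)


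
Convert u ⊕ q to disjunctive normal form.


Step 1: u ⊕ q is true exactly when they disagree: (u ∧ ¬q) ∨ (¬u ∧ q).

(u ∧ (¬q)) ∨ ((¬u) ∧ q)


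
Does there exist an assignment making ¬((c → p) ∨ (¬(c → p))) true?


Check all 4 assignments over {c, p}:
c | p | φ
---------
F | F | F
T | F | F
F | T | F
T | T | F
No assignment makes the formula true.

Unsatisfiable.


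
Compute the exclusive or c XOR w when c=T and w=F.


Exclusive or is true when exactly one operand is true.
Substitute: c=T, w=F.
T XOR F evaluates to T.

T


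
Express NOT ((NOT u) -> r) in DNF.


Step 1: Rewrite implication then negate: ¬(¬(¬u) ∨ r) = (¬u) ∧ ¬r.

(NOT u) AND (NOT r)


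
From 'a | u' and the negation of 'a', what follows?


Disjunctive syllogism: from (P ∨ Q) and ¬P, infer Q.
One disjunct, 'a', is ruled out; the other must hold.

u


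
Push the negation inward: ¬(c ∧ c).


De Morgan: the negation of a conjunction is the disjunction of the negations.
Distribute ¬ across ∧, flipping it to ∨, and negate each literal.

(¬c) ∨ (¬c)


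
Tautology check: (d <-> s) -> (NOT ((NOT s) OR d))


Build the truth table over {d, s}:
d | s | φ
---------
F | F | F
T | F | T
F | T | T
T | T | F
Counterexample at row 1: with d=F, s=F, the formula is F.

No, it is not a tautology.


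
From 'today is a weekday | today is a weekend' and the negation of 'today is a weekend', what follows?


Disjunctive syllogism: from (P ∨ Q) and ¬P, infer Q.
One disjunct, 'today is a weekend', is ruled out; the other must hold.

today is a weekday


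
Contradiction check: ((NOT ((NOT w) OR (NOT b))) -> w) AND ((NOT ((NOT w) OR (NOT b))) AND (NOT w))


Truth table over {b, w}:
b | w | φ
---------
F | F | F
T | F | F
F | T | F
T | T | F
Every row is false.

Yes, it is a contradiction.


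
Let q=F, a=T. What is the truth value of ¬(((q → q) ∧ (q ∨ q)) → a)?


Substitute q=F, a=T:
q → q = F → F = T
q ∨ q = F ∨ F = F
(q → q) ∧ (q ∨ q) = T ∧ F = F
((q → q) ∧ (q ∨ q)) → a = F → T = T
¬(((q → q) ∧ (q ∨ q)) → a) = F

F


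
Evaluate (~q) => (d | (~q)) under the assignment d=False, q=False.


Substitute d=False, q=False:
~q = True
~q = True
d | (~q) = False | True = True
(~q) => (d | (~q)) = True => True = True

True


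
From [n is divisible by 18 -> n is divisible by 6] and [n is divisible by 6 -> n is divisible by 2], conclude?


Hypothetical syllogism: from (P → Q) and (Q → R), infer (P → R).
Chain the two implications through the shared middle term 'n is divisible by 6'.

n is divisible by 18 -> n is divisible by 2


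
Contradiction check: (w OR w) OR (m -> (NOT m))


Truth table over {m, w}:
m | w | φ
---------
F | F | T
T | F | F
F | T | T
T | T | T
Satisfying assignment at row 1: m=F, w=F gives T.

No, it is not a contradiction.


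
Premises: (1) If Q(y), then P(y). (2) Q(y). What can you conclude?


Modus ponens: from (P → Q) and P, infer Q.
P = 'Q(y)' is asserted, and P → Q holds, so Q follows.

P(y).


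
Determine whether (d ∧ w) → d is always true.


Build the truth table over {d, w}:
d | w | φ
---------
F | F | T
T | F | T
F | T | T
T | T | T
Every row evaluates to true.

Yes, it is a tautology.


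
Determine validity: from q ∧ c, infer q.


This matches the form of conjunction elimination: the conclusion follows in every model of the premises.

Valid.


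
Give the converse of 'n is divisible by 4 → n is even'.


The converse of (P → Q) is (Q → P). It is not in general equivalent to the original.
Here P = 'n is divisible by 4' and Q = 'n is even'.

If n is even, then n is divisible by 4.


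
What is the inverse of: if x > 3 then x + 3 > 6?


The inverse of (P → Q) is (¬P → ¬Q). It is equivalent to the converse, not to the original.
Here P = 'x > 3' and Q = 'x + 3 > 6'.

If not (x > 3), then not (x + 3 > 6).


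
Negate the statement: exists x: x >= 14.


¬(forall x: φ) = exists x: ¬φ, and ¬(exists x: φ) = forall x: ¬φ.
Apply to the existential statement.

forall x: ~(x >= 14)


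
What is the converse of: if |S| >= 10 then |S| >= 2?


The converse of (P → Q) is (Q → P). It is not in general equivalent to the original.
Here P = '|S| >= 10' and Q = '|S| >= 2'.

If |S| >= 2, then |S| >= 10.


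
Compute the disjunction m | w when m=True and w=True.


Disjunction is false only when both operands are false.
Substitute: m=True, w=True.
True | True evaluates to True.

True


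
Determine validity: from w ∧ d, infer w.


This matches the form of conjunction elimination: the conclusion follows in every model of the premises.

Valid.


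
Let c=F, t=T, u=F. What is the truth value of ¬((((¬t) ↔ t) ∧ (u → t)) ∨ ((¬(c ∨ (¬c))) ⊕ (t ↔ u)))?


Substitute c=F, t=T, u=F:
… (earlier sub-steps elided)
(¬t) ↔ t = F ↔ T = F
u → t = F → T = T
((¬t) ↔ t) ∧ (u → t) = F ∧ T = F
¬c = T
c ∨ (¬c) = F ∨ T = T
¬(c ∨ (¬c)) = F
t ↔ u = T ↔ F = F
(¬(c ∨ (¬c))) ⊕ (t ↔ u) = F ⊕ F = F
(((¬t) ↔ t) ∧ (u → t)) ∨ ((¬(c ∨ (¬c))) ⊕ (t ↔ u)) = F ∨ F = F
¬((((¬t) ↔ t) ∧ (u → t)) ∨ ((¬(c ∨ (¬c))) ⊕ (t ↔ u))) = T

T


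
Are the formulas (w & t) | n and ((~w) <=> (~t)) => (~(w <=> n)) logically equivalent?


Compare truth tables:
n | t | w | φ | ψ
-----------------
False | False | False | False | False
True | False | False | True | True
False | True | False | False | True
True | True | False | True | True
False | False | True | False | True
True | False | True | True | True
False | True | True | True | True
True | True | True | True | False
They differ at row 3 (n=False, t=True, w=False): φ=False but ψ=True.

No, they are not logically equivalent.


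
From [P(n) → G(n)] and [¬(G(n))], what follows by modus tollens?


Modus tollens: from (P → Q) and ¬Q, infer ¬P.
Q = 'G(n)' is denied; since P → Q, P must also fail.

Not (P(n)).


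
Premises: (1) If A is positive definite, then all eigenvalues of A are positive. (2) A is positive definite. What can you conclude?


Modus ponens: from (P → Q) and P, infer Q.
P = 'A is positive definite' is asserted, and P → Q holds, so Q follows.

all eigenvalues of A are positive.


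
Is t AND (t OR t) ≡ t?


Compare truth tables:
t | φ | ψ
---------
F | F | F
T | T | T
The columns φ and ψ agree on every row.

Yes, they are logically equivalent.


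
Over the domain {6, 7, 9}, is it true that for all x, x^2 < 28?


Evaluate the predicate on each element: 6:F, 7:F, 9:F.
Counterexample x = 6 fails the predicate.

F


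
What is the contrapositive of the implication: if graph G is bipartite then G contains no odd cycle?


The contrapositive of (P → Q) is (¬Q → ¬P); it is logically equivalent to the original.
Here P = 'graph G is bipartite' and Q = 'G contains no odd cycle'.

If not (G contains no odd cycle), then not (graph G is bipartite).


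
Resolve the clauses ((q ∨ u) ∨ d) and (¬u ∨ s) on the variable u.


The clauses contain complementary literals u and ¬u.
Resolution eliminates this pair and disjoins the remaining literals (merging duplicates).

((q ∨ d) ∨ s)


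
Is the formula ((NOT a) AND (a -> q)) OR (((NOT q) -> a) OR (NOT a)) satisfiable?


Search for a satisfying assignment over {a, q}.
Try a=F, q=F: the formula evaluates to T.
A satisfying assignment exists.

Satisfiable.


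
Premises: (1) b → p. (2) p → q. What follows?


Hypothetical syllogism: from (P → Q) and (Q → R), infer (P → R).
Chain the two implications through the shared middle term 'p'.

b → q


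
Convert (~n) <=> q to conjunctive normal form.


Step 1: Rewrite (¬n) ↔ q as ((¬n) → q) ∧ (q → (¬n)).
Step 2: Rewrite each implication as a disjunction.
Step 3: Eliminate any double negations (¬¬X = X).

(n | q) & ((~q) | (~n))


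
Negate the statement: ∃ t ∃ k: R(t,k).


Negation flips each quantifier (∀↔∃) and negates the inner predicate.
¬(∃ t ∃ k: φ) = ∀ t ∀ k: ¬φ.

∀ t ∀ k: ¬(R(t,k))


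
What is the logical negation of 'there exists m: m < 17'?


¬(for all x: φ) = there exists x: ¬φ, and ¬(there exists x: φ) = for all x: ¬φ.
Apply to the existential statement.

for all m: NOT(m < 17)


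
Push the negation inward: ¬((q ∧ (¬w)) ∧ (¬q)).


De Morgan: the negation of a conjunction is the disjunction of the negations.
Distribute ¬ across ∧, flipping it to ∨, and negate each literal.

((¬q) ∨ w) ∨ q


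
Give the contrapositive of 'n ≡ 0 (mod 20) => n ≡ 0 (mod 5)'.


The contrapositive of (P → Q) is (¬Q → ¬P); it is logically equivalent to the original.
Here P = 'n ≡ 0 (mod 20)' and Q = 'n ≡ 0 (mod 5)'.

If not (n ≡ 0 (mod 5)), then not (n ≡ 0 (mod 20)).


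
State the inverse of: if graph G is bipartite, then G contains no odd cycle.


The inverse of (P → Q) is (¬P → ¬Q). It is equivalent to the converse, not to the original.
Here P = 'graph G is bipartite' and Q = 'G contains no odd cycle'.

If not (graph G is bipartite), then not (G contains no odd cycle).


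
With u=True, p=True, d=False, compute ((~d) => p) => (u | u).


Substitute u=True, p=True, d=False:
~d = True
(~d) => p = True => True = True
u | u = True | True = True
((~d) => p) => (u | u) = True => True = True

True


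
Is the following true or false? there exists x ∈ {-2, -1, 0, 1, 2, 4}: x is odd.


Evaluate the predicate on each element: -2:F, -1:T, 0:F, 1:T, 2:F, 4:F.
Witness x = -1 satisfies the predicate.

T


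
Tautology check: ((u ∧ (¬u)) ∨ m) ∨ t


Build the truth table over {m, t, u}:
m | t | u | φ
-------------
F | F | F | F
T | F | F | T
F | T | F | T
T | T | F | T
F | F | T | F
T | F | T | T
F | T | T | T
T | T | T | T
Counterexample at row 1: with m=F, t=F, u=F, the formula is F.

No, it is not a tautology.


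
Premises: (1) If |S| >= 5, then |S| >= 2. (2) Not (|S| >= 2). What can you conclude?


Modus tollens: from (P → Q) and ¬Q, infer ¬P.
Q = '|S| >= 2' is denied; since P → Q, P must also fail.

Not (|S| >= 5).


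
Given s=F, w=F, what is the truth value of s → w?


Implication is false only when antecedent is true and consequent is false.
Substitute: s=F, w=F.
F → F evaluates to T.

T


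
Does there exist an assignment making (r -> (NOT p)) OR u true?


Search for a satisfying assignment over {p, r, u}.
Try p=F, r=F, u=F: the formula evaluates to T.
A satisfying assignment exists.

Satisfiable.


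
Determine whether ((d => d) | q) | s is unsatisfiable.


Truth table over {d, q, s}:
d | q | s | φ
-------------
False | False | False | True
True | False | False | True
False | True | False | True
True | True | False | True
False | False | True | True
True | False | True | True
False | True | True | True
True | True | True | True
Satisfying assignment at row 1: d=False, q=False, s=False gives True.

No, it is not a contradiction.


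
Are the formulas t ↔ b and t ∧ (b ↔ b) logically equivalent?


Compare truth tables:
b | t | φ | ψ
-------------
F | F | T | F
T | F | F | F
F | T | F | T
T | T | T | T
They differ at row 1 (b=F, t=F): φ=T but ψ=F.

No, they are not logically equivalent.


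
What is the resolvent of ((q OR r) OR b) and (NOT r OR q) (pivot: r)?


The clauses contain complementary literals r and NOTr.
Resolution eliminates this pair and disjoins the remaining literals (merging duplicates).

(b OR q)


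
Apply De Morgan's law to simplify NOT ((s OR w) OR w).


De Morgan: the negation of a disjunction is the conjunction of the negations.
Distribute NOT across OR, flipping it to AND, and negate each literal.

((NOT s) AND (NOT w)) AND (NOT w)


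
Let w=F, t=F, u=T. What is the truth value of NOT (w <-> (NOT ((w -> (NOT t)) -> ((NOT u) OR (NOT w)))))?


Substitute w=F, t=F, u=T:
NOT t = T
w -> (NOT t) = F -> T = T
NOT u = F
NOT w = T
(NOT u) OR (NOT w) = F OR T = T
(w -> (NOT t)) -> ((NOT u) OR (NOT w)) = T -> T = T
NOT ((w -> (NOT t)) -> ((NOT u) OR (NOT w))) = F
w <-> (NOT ((w -> (NOT t)) -> ((NOT u) OR (NOT w)))) = F <-> F = T
NOT (w <-> (NOT ((w -> (NOT t)) -> ((NOT u) OR (NOT w))))) = F

F


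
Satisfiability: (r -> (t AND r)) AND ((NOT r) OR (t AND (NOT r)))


Search for a satisfying assignment over {r, t}.
Try r=F, t=F: the formula evaluates to T.
A satisfying assignment exists.

Satisfiable.


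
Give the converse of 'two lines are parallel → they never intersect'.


The converse of (P → Q) is (Q → P). It is not in general equivalent to the original.
Here P = 'two lines are parallel' and Q = 'they never intersect'.

If they never intersect, then two lines are parallel.


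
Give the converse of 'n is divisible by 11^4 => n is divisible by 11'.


The converse of (P → Q) is (Q → P). It is not in general equivalent to the original.
Here P = 'n is divisible by 11^4' and Q = 'n is divisible by 11'.

If n is divisible by 11, then n is divisible by 11^4.


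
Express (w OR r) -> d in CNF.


Step 1: Rewrite as ¬(w ∨ r) ∨ d = (¬w ∧ ¬r) ∨ d.
Step 2: Distribute ∨ over ∧.

((NOT w) OR d) AND ((NOT r) OR d)


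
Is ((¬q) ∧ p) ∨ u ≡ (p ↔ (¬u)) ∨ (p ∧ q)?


Compare truth tables:
p | q | u | φ | ψ
-----------------
F | F | F | F | F
T | F | F | T | T
F | T | F | F | F
T | T | F | F | T
F | F | T | T | T
T | F | T | T | F
F | T | T | T | T
T | T | T | T | T
They differ at row 4 (p=T, q=T, u=F): φ=F but ψ=T.

No, they are not logically equivalent.


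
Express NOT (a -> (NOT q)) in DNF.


Step 1: Rewrite implication then negate: ¬(¬a ∨ (¬q)) = a ∧ ¬(¬q).
Step 2: Eliminate any double negations (¬¬X = X).

a AND q


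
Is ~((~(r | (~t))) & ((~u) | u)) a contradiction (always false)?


Truth table over {r, t, u}:
r | t | u | φ
-------------
False | False | False | True
True | False | False | True
False | True | False | False
True | True | False | True
False | False | True | True
True | False | True | True
False | True | True | False
True | True | True | True
Satisfying assignment at row 1: r=False, t=False, u=False gives True.

No, it is not a contradiction.


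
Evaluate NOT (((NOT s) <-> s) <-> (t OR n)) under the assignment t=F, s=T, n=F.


Substitute t=F, s=T, n=F:
NOT s = F
(NOT s) <-> s = F <-> T = F
t OR n = F OR F = F
((NOT s) <-> s) <-> (t OR n) = F <-> F = T
NOT (((NOT s) <-> s) <-> (t OR n)) = F

F


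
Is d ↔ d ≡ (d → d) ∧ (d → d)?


Compare truth tables:
d | φ | ψ
---------
F | T | T
T | T | T
The columns φ and ψ agree on every row.

Yes, they are logically equivalent.


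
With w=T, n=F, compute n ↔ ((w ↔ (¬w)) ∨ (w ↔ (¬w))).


Substitute w=T, n=F:
¬w = F
w ↔ (¬w) = T ↔ F = F
¬w = F
w ↔ (¬w) = T ↔ F = F
(w ↔ (¬w)) ∨ (w ↔ (¬w)) = F ∨ F = F
n ↔ ((w ↔ (¬w)) ∨ (w ↔ (¬w))) = F ↔ F = T

T


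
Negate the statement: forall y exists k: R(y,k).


Negation flips each quantifier (∀↔∃) and negates the inner predicate.
¬(forall y exists k: φ) = exists y forall k: ¬φ.

exists y forall k: ~(R(y,k))


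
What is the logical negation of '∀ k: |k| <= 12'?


¬(∀ x: φ) = ∃ x: ¬φ, and ¬(∃ x: φ) = ∀ x: ¬φ.
Apply to the universal statement.

∃ k: ¬(|k| <= 12)


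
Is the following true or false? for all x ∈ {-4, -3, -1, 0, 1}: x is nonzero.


Evaluate the predicate on each element: -4:T, -3:T, -1:T, 0:F, 1:T.
Counterexample x = 0 fails the predicate.

F


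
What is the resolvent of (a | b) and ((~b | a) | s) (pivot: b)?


The clauses contain complementary literals b and ~b.
Resolution eliminates this pair and disjoins the remaining literals (merging duplicates).

(a | s)


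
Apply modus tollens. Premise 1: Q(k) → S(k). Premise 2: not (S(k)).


Modus tollens: from (P → Q) and ¬Q, infer ¬P.
Q = 'S(k)' is denied; since P → Q, P must also fail.

Not (Q(k)).


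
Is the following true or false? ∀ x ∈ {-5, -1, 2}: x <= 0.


Evaluate the predicate on each element: -5:T, -1:T, 2:F.
Counterexample x = 2 fails the predicate.

F


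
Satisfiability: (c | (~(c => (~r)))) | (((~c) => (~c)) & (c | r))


Search for a satisfying assignment over {c, r}.
Try c=True, r=False: the formula evaluates to True.
A satisfying assignment exists.

Satisfiable.


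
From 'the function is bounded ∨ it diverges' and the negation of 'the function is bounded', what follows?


Disjunctive syllogism: from (P ∨ Q) and ¬P, infer Q.
One disjunct, 'the function is bounded', is ruled out; the other must hold.

it diverges


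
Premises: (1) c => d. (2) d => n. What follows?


Hypothetical syllogism: from (P → Q) and (Q → R), infer (P → R).
Chain the two implications through the shared middle term 'd'.

c => n


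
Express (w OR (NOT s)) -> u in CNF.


Step 1: Rewrite as ¬(w ∨ (¬s)) ∨ u = (¬w ∧ ¬(¬s)) ∨ u.
Step 2: Distribute ∨ over ∧.
Step 3: Eliminate any double negations (¬¬X = X).

((NOT w) OR u) AND (s OR u)


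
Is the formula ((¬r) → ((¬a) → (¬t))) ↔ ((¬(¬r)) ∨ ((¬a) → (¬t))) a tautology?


Build the truth table over {a, r, t}:
a | r | t | φ
-------------
F | F | F | T
T | F | F | T
F | T | F | T
T | T | F | T
F | F | T | T
T | F | T | T
F | T | T | T
T | T | T | T
Every row evaluates to true.

Yes, it is a tautology.


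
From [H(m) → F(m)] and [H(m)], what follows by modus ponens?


Modus ponens: from (P → Q) and P, infer Q.
P = 'H(m)' is asserted, and P → Q holds, so Q follows.

F(m).


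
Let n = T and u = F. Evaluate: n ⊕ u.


Exclusive or is true when exactly one operand is true.
Substitute: n=T, u=F.
T ⊕ F evaluates to T.

T


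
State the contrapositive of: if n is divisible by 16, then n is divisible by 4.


The contrapositive of (P → Q) is (¬Q → ¬P); it is logically equivalent to the original.
Here P = 'n is divisible by 16' and Q = 'n is divisible by 4'.

If not (n is divisible by 4), then not (n is divisible by 16).


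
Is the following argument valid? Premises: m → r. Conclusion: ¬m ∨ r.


This matches the form of material implication: the conclusion follows in every model of the premises.

Valid.


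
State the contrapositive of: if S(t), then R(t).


The contrapositive of (P → Q) is (¬Q → ¬P); it is logically equivalent to the original.
Here P = 'S(t)' and Q = 'R(t)'.

If not (R(t)), then not (S(t)).


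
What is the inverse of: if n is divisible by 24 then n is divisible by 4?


The inverse of (P → Q) is (¬P → ¬Q). It is equivalent to the converse, not to the original.
Here P = 'n is divisible by 24' and Q = 'n is divisible by 4'.

If not (n is divisible by 24), then not (n is divisible by 4).


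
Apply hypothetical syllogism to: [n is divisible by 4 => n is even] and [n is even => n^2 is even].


Hypothetical syllogism: from (P → Q) and (Q → R), infer (P → R).
Chain the two implications through the shared middle term 'n is even'.

n is divisible by 4 => n^2 is even


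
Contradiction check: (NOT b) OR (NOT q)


Truth table over {b, q}:
b | q | φ
---------
F | F | T
T | F | T
F | T | T
T | T | F
Satisfying assignment at row 1: b=F, q=F gives T.

No, it is not a contradiction.


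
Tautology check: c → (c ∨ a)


Build the truth table over {a, c}:
a | c | φ
---------
F | F | T
T | F | T
F | T | T
T | T | T
Every row evaluates to true.

Yes, it is a tautology.


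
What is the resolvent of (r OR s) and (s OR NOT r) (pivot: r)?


The clauses contain complementary literals r and NOTr.
Resolution eliminates this pair and disjoins the remaining literals (merging duplicates).

s


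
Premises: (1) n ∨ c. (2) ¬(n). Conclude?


Disjunctive syllogism: from (P ∨ Q) and ¬P, infer Q.
One disjunct, 'n', is ruled out; the other must hold.

c


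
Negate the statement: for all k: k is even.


¬(for all x: φ) = there exists x: ¬φ, and ¬(there exists x: φ) = for all x: ¬φ.
Apply to the universal statement.

there exists k: NOT(k is even)


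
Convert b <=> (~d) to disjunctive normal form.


Step 1: b ↔ (¬d) is true exactly when both agree: (b ∧ (¬d)) ∨ (¬b ∧ ¬(¬d)).
Step 2: Eliminate any double negations (¬¬X = X).

(b & (~d)) | ((~b) & d)


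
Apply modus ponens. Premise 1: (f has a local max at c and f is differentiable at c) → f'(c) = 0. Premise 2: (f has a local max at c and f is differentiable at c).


Modus ponens: from (P → Q) and P, infer Q.
P = '(f has a local max at c and f is differentiable at c)' is asserted, and P → Q holds, so Q follows.

f'(c) = 0.


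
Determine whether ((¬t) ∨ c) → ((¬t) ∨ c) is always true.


Build the truth table over {c, t}:
c | t | φ
---------
F | F | T
T | F | T
F | T | T
T | T | T
Every row evaluates to true.

Yes, it is a tautology.


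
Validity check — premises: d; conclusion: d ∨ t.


This matches the form of disjunction introduction: the conclusion follows in every model of the premises.

Valid.


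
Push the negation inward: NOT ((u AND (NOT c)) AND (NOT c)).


De Morgan: the negation of a conjunction is the disjunction of the negations.
Distribute NOT across AND, flipping it to OR, and negate each literal.

((NOT u) OR c) OR c


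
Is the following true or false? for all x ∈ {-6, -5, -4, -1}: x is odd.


Evaluate the predicate on each element: -6:F, -5:T, -4:F, -1:T.
Counterexample x = -6 fails the predicate.

F


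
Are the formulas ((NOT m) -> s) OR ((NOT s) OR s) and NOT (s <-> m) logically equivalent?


Compare truth tables:
m | s | φ | ψ
-------------
F | F | T | F
T | F | T | T
F | T | T | T
T | T | T | F
They differ at row 1 (m=F, s=F): φ=T but ψ=F.

No, they are not logically equivalent.


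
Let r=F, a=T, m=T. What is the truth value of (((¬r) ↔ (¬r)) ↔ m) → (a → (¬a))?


Substitute r=F, a=T, m=T:
¬r = T
¬r = T
(¬r) ↔ (¬r) = T ↔ T = T
((¬r) ↔ (¬r)) ↔ m = T ↔ T = T
¬a = F
a → (¬a) = T → F = F
(((¬r) ↔ (¬r)) ↔ m) → (a → (¬a)) = T → F = F

F


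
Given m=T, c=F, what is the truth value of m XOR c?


Exclusive or is true when exactly one operand is true.
Substitute: m=T, c=F.
T XOR F evaluates to T.

T


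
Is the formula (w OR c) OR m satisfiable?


Search for a satisfying assignment over {c, m, w}.
Try c=T, m=F, w=F: the formula evaluates to T.
A satisfying assignment exists.

Satisfiable.


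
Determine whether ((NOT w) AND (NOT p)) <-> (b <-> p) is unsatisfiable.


Truth table over {b, p, w}:
b | p | w | φ
-------------
F | F | F | T
T | F | F | F
F | T | F | T
T | T | F | F
F | F | T | F
T | F | T | T
F | T | T | T
T | T | T | F
Satisfying assignment at row 1: b=F, p=F, w=F gives T.

No, it is not a contradiction.


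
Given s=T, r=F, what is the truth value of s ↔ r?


Biconditional is true when both operands have the same truth value.
Substitute: s=T, r=F.
T ↔ F evaluates to F.

F


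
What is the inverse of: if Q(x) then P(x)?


The inverse of (P → Q) is (¬P → ¬Q). It is equivalent to the converse, not to the original.
Here P = 'Q(x)' and Q = 'P(x)'.

If not (Q(x)), then not (P(x)).


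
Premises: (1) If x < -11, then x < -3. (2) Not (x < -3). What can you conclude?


Modus tollens: from (P → Q) and ¬Q, infer ¬P.
Q = 'x < -3' is denied; since P → Q, P must also fail.

Not (x < -11).


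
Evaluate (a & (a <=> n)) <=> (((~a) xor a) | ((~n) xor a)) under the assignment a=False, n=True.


Substitute a=False, n=True:
a <=> n = False <=> True = False
a & (a <=> n) = False & False = False
~a = True
(~a) xor a = True xor False = True
~n = False
(~n) xor a = False xor False = False
((~a) xor a) | ((~n) xor a) = True | False = True
(a & (a <=> n)) <=> (((~a) xor a) | ((~n) xor a)) = False <=> True = False

False


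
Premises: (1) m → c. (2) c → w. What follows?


Hypothetical syllogism: from (P → Q) and (Q → R), infer (P → R).
Chain the two implications through the shared middle term 'c'.

m → w


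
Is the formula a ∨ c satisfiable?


Search for a satisfying assignment over {a, c}.
Try a=T, c=F: the formula evaluates to T.
A satisfying assignment exists.

Satisfiable.


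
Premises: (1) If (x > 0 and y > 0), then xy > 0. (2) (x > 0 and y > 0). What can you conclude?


Modus ponens: from (P → Q) and P, infer Q.
P = '(x > 0 and y > 0)' is asserted, and P → Q holds, so Q follows.

xy > 0.


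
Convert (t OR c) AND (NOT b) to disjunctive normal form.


Step 1: Distribute ∧ over ∨: (t ∨ c) ∧ (¬b) = (t ∧ (¬b)) ∨ (c ∧ (¬b)).

(t AND (NOT b)) OR (c AND (NOT b))


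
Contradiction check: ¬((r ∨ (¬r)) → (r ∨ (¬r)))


Truth table over {r}:
r | φ
-----
F | F
T | F
Every row is false.

Yes, it is a contradiction.


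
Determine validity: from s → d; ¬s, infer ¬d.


This is denying the antecedent (fallacy). There exist truth assignments where the premises are all true but the conclusion is false.

Invalid.


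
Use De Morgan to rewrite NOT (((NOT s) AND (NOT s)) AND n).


De Morgan: the negation of a conjunction is the disjunction of the negations.
Distribute NOT across AND, flipping it to OR, and negate each literal.

(s OR s) OR (NOT n)


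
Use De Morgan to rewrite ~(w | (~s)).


De Morgan: the negation of a disjunction is the conjunction of the negations.
Distribute ~ across |, flipping it to &, and negate each literal.

(~w) & s


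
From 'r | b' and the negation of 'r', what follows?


Disjunctive syllogism: from (P ∨ Q) and ¬P, infer Q.
One disjunct, 'r', is ruled out; the other must hold.

b


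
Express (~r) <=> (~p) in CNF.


Step 1: Rewrite (¬r) ↔ (¬p) as ((¬r) → (¬p)) ∧ ((¬p) → (¬r)).
Step 2: Rewrite each implication as a disjunction.
Step 3: Eliminate any double negations (¬¬X = X).

(r | (~p)) & (p | (~r))


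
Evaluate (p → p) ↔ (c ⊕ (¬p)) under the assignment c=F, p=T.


Substitute c=F, p=T:
p → p = T → T = T
¬p = F
c ⊕ (¬p) = F ⊕ F = F
(p → p) ↔ (c ⊕ (¬p)) = T ↔ F = F

F


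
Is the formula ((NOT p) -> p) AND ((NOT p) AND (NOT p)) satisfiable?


Check all 2 assignments over {p}:
p | φ
-----
F | F
T | F
No assignment makes the formula true.

Unsatisfiable.


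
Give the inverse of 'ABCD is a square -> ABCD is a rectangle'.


The inverse of (P → Q) is (¬P → ¬Q). It is equivalent to the converse, not to the original.
Here P = 'ABCD is a square' and Q = 'ABCD is a rectangle'.

If not (ABCD is a square), then not (ABCD is a rectangle).


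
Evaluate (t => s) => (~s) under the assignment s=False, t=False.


Substitute s=False, t=False:
t => s = False => False = True
~s = True
(t => s) => (~s) = True => True = True

True


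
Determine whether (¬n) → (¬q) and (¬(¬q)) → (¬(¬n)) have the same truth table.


Compare truth tables:
n | q | φ | ψ
-------------
F | F | T | T
T | F | T | T
F | T | F | F
T | T | T | T
The columns φ and ψ agree on every row.

Yes, they are logically equivalent.


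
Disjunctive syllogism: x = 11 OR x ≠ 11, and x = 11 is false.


Disjunctive syllogism: from (P ∨ Q) and ¬P, infer Q.
One disjunct, 'x = 11', is ruled out; the other must hold.

x ≠ 11


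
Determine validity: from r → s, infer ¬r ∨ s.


This matches the form of material implication: the conclusion follows in every model of the premises.

Valid.


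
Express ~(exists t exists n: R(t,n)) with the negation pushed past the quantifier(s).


Negation flips each quantifier (∀↔∃) and negates the inner predicate.
¬(exists t exists n: φ) = forall t forall n: ¬φ.

forall t forall n: ~(R(t,n))


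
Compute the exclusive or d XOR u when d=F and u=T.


Exclusive or is true when exactly one operand is true.
Substitute: d=F, u=T.
F XOR T evaluates to T.

T


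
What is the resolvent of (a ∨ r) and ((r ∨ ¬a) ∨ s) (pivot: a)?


The clauses contain complementary literals a and ¬a.
Resolution eliminates this pair and disjoins the remaining literals (merging duplicates).

(r ∨ s)


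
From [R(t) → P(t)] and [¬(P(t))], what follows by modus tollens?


Modus tollens: from (P → Q) and ¬Q, infer ¬P.
Q = 'P(t)' is denied; since P → Q, P must also fail.

Not (R(t)).


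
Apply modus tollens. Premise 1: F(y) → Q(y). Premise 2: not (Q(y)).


Modus tollens: from (P → Q) and ¬Q, infer ¬P.
Q = 'Q(y)' is denied; since P → Q, P must also fail.

Not (F(y)).


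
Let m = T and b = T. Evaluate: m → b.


Implication is false only when antecedent is true and consequent is false.
Substitute: m=T, b=T.
T → T evaluates to T.

T


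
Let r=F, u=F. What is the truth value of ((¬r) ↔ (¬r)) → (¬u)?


Substitute r=F, u=F:
¬r = T
¬r = T
(¬r) ↔ (¬r) = T ↔ T = T
¬u = T
((¬r) ↔ (¬r)) → (¬u) = T → T = T

T


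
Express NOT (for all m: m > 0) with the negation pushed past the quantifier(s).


¬(for all x: φ) = there exists x: ¬φ, and ¬(there exists x: φ) = for all x: ¬φ.
Apply to the universal statement.

there exists m: NOT(m > 0)


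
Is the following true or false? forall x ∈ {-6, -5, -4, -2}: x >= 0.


Evaluate the predicate on each element: -6:False, -5:False, -4:False, -2:False.
Counterexample x = -6 fails the predicate.

False


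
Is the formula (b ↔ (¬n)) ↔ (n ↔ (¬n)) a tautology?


Build the truth table over {b, n}:
b | n | φ
---------
F | F | T
T | F | F
F | T | F
T | T | T
Counterexample at row 2: with b=T, n=F, the formula is F.

No, it is not a tautology.


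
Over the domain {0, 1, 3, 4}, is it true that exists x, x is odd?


Evaluate the predicate on each element: 0:False, 1:True, 3:True, 4:False.
Witness x = 1 satisfies the predicate.

True


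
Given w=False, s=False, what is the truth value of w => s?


Implication is false only when antecedent is true and consequent is false.
Substitute: w=False, s=False.
False => False evaluates to True.

True


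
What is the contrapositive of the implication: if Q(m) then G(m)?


The contrapositive of (P → Q) is (¬Q → ¬P); it is logically equivalent to the original.
Here P = 'Q(m)' and Q = 'G(m)'.

If not (G(m)), then not (Q(m)).


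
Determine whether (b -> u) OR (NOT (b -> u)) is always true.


Build the truth table over {b, u}:
b | u | φ
---------
F | F | T
T | F | T
F | T | T
T | T | T
Every row evaluates to true.

Yes, it is a tautology.


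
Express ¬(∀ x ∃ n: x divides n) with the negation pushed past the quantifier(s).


Negation flips each quantifier (∀↔∃) and negates the inner predicate.
¬(∀ x ∃ n: φ) = ∃ x ∀ n: ¬φ.

∃ x ∀ n: ¬(x divides n)


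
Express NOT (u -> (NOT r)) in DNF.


Step 1: Rewrite implication then negate: ¬(¬u ∨ (¬r)) = u ∧ ¬(¬r).
Step 2: Eliminate any double negations (¬¬X = X).

u AND r


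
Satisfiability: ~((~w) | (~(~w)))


Check all 2 assignments over {w}:
w | φ
-----
False | False
True | False
No assignment makes the formula true.

Unsatisfiable.


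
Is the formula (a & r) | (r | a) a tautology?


Build the truth table over {a, r}:
a | r | φ
---------
False | False | False
True | False | True
False | True | True
True | True | True
Counterexample at row 1: with a=False, r=False, the formula is False.

No, it is not a tautology.


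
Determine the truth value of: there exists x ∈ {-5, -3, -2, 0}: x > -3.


Evaluate the predicate on each element: -5:F, -3:F, -2:T, 0:T.
Witness x = -2 satisfies the predicate.

T


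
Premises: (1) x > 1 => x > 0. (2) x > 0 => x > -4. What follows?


Hypothetical syllogism: from (P → Q) and (Q → R), infer (P → R).
Chain the two implications through the shared middle term 'x > 0'.

x > 1 => x > -4


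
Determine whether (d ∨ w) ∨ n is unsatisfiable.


Truth table over {d, n, w}:
d | n | w | φ
-------------
F | F | F | F
T | F | F | T
F | T | F | T
T | T | F | T
F | F | T | T
T | F | T | T
F | T | T | T
T | T | T | T
Satisfying assignment at row 2: d=T, n=F, w=F gives T.

No, it is not a contradiction.


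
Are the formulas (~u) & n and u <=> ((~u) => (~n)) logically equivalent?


Compare truth tables:
n | u | φ | ψ
-------------
False | False | False | False
True | False | True | True
False | True | False | True
True | True | False | True
They differ at row 3 (n=False, u=True): φ=False but ψ=True.

No, they are not logically equivalent.


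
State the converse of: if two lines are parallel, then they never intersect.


The converse of (P → Q) is (Q → P). It is not in general equivalent to the original.
Here P = 'two lines are parallel' and Q = 'they never intersect'.

If they never intersect, then two lines are parallel.


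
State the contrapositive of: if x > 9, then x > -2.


The contrapositive of (P → Q) is (¬Q → ¬P); it is logically equivalent to the original.
Here P = 'x > 9' and Q = 'x > -2'.

If not (x > -2), then not (x > 9).


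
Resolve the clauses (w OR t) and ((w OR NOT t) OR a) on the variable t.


The clauses contain complementary literals t and NOTt.
Resolution eliminates this pair and disjoins the remaining literals (merging duplicates).

(w OR a)


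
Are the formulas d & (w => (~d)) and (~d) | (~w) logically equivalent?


Compare truth tables:
d | w | φ | ψ
-------------
False | False | False | True
True | False | True | True
False | True | False | True
True | True | False | False
They differ at row 1 (d=False, w=False): φ=False but ψ=True.

No, they are not logically equivalent.


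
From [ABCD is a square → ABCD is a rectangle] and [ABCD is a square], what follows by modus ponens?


Modus ponens: from (P → Q) and P, infer Q.
P = 'ABCD is a square' is asserted, and P → Q holds, so Q follows.

ABCD is a rectangle.


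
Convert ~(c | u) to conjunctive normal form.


Step 1: Apply De Morgan: ¬(c ∨ u) = ¬c ∧ ¬u.

(~c) & (~u)


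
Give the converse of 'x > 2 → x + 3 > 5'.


The converse of (P → Q) is (Q → P). It is not in general equivalent to the original.
Here P = 'x > 2' and Q = 'x + 3 > 5'.

If x + 3 > 5, then x > 2.


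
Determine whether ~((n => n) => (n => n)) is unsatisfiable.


Truth table over {n}:
n | φ
-----
False | False
True | False
Every row is false.

Yes, it is a contradiction.


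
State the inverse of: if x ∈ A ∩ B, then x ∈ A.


The inverse of (P → Q) is (¬P → ¬Q). It is equivalent to the converse, not to the original.
Here P = 'x ∈ A ∩ B' and Q = 'x ∈ A'.

If not (x ∈ A ∩ B), then not (x ∈ A).


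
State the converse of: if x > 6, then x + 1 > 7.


The converse of (P → Q) is (Q → P). It is not in general equivalent to the original.
Here P = 'x > 6' and Q = 'x + 1 > 7'.

If x + 1 > 7, then x > 6.


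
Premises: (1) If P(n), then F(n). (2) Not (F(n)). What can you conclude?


Modus tollens: from (P → Q) and ¬Q, infer ¬P.
Q = 'F(n)' is denied; since P → Q, P must also fail.

Not (P(n)).


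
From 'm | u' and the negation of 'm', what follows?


Disjunctive syllogism: from (P ∨ Q) and ¬P, infer Q.
One disjunct, 'm', is ruled out; the other must hold.

u


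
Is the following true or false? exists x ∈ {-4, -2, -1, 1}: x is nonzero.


Evaluate the predicate on each element: -4:True, -2:True, -1:True, 1:True.
Witness x = -4 satisfies the predicate.

True


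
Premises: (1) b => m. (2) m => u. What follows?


Hypothetical syllogism: from (P → Q) and (Q → R), infer (P → R).
Chain the two implications through the shared middle term 'm'.

b => u


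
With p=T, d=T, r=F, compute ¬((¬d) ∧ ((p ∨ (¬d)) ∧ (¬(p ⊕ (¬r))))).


Substitute p=T, d=T, r=F:
¬d = F
¬d = F
p ∨ (¬d) = T ∨ F = T
¬r = T
p ⊕ (¬r) = T ⊕ T = F
¬(p ⊕ (¬r)) = T
(p ∨ (¬d)) ∧ (¬(p ⊕ (¬r))) = T ∧ T = T
(¬d) ∧ ((p ∨ (¬d)) ∧ (¬(p ⊕ (¬r)))) = F ∧ T = F
¬((¬d) ∧ ((p ∨ (¬d)) ∧ (¬(p ⊕ (¬r))))) = T

T


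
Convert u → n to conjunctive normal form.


Step 1: Rewrite u → n as ¬u ∨ n.

(¬u) ∨ n


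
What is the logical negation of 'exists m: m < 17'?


¬(forall x: φ) = exists x: ¬φ, and ¬(exists x: φ) = forall x: ¬φ.
Apply to the existential statement.

forall m: ~(m < 17)


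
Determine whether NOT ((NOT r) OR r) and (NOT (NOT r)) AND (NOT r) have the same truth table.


Compare truth tables:
r | φ | ψ
---------
F | F | F
T | F | F
The columns φ and ψ agree on every row.

Yes, they are logically equivalent.


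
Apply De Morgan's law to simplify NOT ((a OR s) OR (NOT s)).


De Morgan: the negation of a disjunction is the conjunction of the negations.
Distribute NOT across OR, flipping it to AND, and negate each literal.

((NOT a) AND (NOT s)) AND s


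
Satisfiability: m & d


Search for a satisfying assignment over {d, m}.
Try d=True, m=True: the formula evaluates to True.
A satisfying assignment exists.

Satisfiable.


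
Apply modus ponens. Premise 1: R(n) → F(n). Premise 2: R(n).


Modus ponens: from (P → Q) and P, infer Q.
P = 'R(n)' is asserted, and P → Q holds, so Q follows.

F(n).


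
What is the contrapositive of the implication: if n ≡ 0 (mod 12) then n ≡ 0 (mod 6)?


The contrapositive of (P → Q) is (¬Q → ¬P); it is logically equivalent to the original.
Here P = 'n ≡ 0 (mod 12)' and Q = 'n ≡ 0 (mod 6)'.

If not (n ≡ 0 (mod 6)), then not (n ≡ 0 (mod 12)).


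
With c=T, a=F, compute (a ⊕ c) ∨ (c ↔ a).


Substitute c=T, a=F:
a ⊕ c = F ⊕ T = T
c ↔ a = T ↔ F = F
(a ⊕ c) ∨ (c ↔ a) = T ∨ F = T

T


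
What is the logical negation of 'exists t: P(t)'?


¬(forall x: φ) = exists x: ¬φ, and ¬(exists x: φ) = forall x: ¬φ.
Apply to the existential statement.

forall t: ~(P(t))
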